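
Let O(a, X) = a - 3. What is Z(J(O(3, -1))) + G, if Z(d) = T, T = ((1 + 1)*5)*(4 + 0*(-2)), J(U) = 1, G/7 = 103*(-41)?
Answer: -29521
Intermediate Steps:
O(a, X) = -3 + a
G = -29561 (G = 7*(103*(-41)) = 7*(-4223) = -29561)
T = 40 (T = (2*5)*(4 + 0) = 10*4 = 40)
Z(d) = 40
Z(J(O(3, -1))) + G = 40 - 29561 = -29521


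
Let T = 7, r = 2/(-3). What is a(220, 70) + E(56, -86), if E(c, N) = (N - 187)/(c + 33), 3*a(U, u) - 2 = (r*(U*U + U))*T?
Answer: -60582443/801 ≈ -75634.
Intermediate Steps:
r = -2/3 (r = 2*(-1/3) = -2/3 ≈ -0.66667)
a(U, u) = 2/3 - 14*U/9 - 14*U**2/9 (a(U, u) = 2/3 + (-2*(U*U + U)/3*7)/3 = 2/3 + (-2*(U**2 + U)/3*7)/3 = 2/3 + (-2*(U + U**2)/3*7)/3 = 2/3 + ((-2*U/3 - 2*U**2/3)*7)/3 = 2/3 + (-14*U/3 - 14*U**2/3)/3 = 2/3 + (-14*U/9 - 14*U**2/9) = 2/3 - 14*U/9 - 14*U**2/9)
E(c, N) = (-187 + N)/(33 + c)
a(220, 70) + E(56, -86) = (2/3 - 14/9*220 - 14/9*220**2) + (-187 - 86)/(33 + 56) = (2/3 - 3080/9 - 14/9*48400) - 273/89 = (2/3 - 3080/9 - 677600/9) + (1/89)*(-273) = -680674/9 - 273/89 = -60582443/801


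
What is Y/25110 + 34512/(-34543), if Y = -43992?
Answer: -132567332/48187485 ≈ -2.7511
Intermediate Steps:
Y/25110 + 34512/(-34543) = -43992/25110 + 34512/(-34543) = -43992*1/25110 + 34512*(-1/34543) = -2444/1395 - 34512/34543 = -132567332/48187485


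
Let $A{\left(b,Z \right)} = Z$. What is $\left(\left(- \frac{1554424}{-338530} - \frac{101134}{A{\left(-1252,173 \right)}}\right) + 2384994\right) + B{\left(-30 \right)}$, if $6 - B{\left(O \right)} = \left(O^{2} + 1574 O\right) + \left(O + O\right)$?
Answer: $\frac{71180739687266}{29282845} \approx 2.4308 \cdot 10^{6}$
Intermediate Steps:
$B{\left(O \right)} = 6 - O^{2} - 1576 O$ ($B{\left(O \right)} = 6 - \left(\left(O^{2} + 1574 O\right) + \left(O + O\right)\right) = 6 - \left(\left(O^{2} + 1574 O\right) + 2 O\right) = 6 - \left(O^{2} + 1576 O\right) = 6 - O^{2} - 1576 O$)
$\left(\left(- \frac{1554424}{-338530} - \frac{101134}{A{\left(-1252,173 \right)}}\right) + 2384994\right) + B{\left(-30 \right)} = \left(\left(- \frac{1554424}{-338530} - \frac{101134}{173}\right) + 2384994\right) - -46386 = \left(\left(\left(-1554424\right) \left(- \frac{1}{338530}\right) - \frac{101134}{173}\right) + 2384994\right) + \left(6 - 900 + 47280\right) = \left(\left(\frac{777212}{169265} - \frac{101134}{173}\right) + 2384994\right) + \left(6 - 900 + 47280\right) = \left(- \frac{16983988834}{29282845} + 2384994\right) + 46386 = \frac{69822425639096}{29282845} + 46386 = \frac{71180739687266}{29282845}$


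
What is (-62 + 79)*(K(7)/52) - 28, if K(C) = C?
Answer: -1337/52 ≈ -25.712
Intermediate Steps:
(-62 + 79)*(K(7)/52) - 28 = (-62 + 79)*(7/52) - 28 = 17*(7*(1/52)) - 28 = 17*(7/52) - 28 = 119/52 - 28 = -1337/52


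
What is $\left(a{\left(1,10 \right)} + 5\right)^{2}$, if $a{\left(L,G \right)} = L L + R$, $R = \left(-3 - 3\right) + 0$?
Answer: $0$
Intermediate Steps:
$R = -6$ ($R = -6 + 0 = -6$)
$a{\left(L,G \right)} = -6 + L^{2}$ ($a{\left(L,G \right)} = L L - 6 = L^{2} - 6 = -6 + L^{2}$)
$\left(a{\left(1,10 \right)} + 5\right)^{2} = \left(\left(-6 + 1^{2}\right) + 5\right)^{2} = \left(\left(-6 + 1\right) + 5\right)^{2} = \left(-5 + 5\right)^{2} = 0^{2} = 0$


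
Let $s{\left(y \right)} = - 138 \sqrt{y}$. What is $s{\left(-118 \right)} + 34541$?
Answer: $34541 - 138 i \sqrt{118} \approx 34541.0 - 1499.1 i$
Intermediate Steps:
$s{\left(-118 \right)} + 34541 = - 138 \sqrt{-118} + 34541 = - 138 i \sqrt{118} + 34541 = 34541 - 138 i \sqrt{118}$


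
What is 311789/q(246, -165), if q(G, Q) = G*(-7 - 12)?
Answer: -311789/4674 ≈ -66.707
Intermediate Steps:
q(G, Q) = -19*G (q(G, Q) = G*(-19) = -19*G)
311789/q(246, -165) = 311789/((-19*246)) = 311789/(-4674) = 311789*(-1/4674) = -311789/4674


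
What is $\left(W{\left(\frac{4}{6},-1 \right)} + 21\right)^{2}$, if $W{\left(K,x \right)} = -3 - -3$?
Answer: $441$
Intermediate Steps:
$W{\left(K,x \right)} = 0$ ($W{\left(K,x \right)} = -3 + 3 = 0$)
$\left(W{\left(\frac{4}{6},-1 \right)} + 21\right)^{2} = \left(0 + 21\right)^{2} = 21^{2} = 441$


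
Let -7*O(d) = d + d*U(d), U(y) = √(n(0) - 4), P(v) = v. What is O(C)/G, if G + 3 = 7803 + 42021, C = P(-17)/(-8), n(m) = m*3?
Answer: -17/2789976 - 17*I/1394988 ≈ -6.0932e-6 - 1.2186e-5*I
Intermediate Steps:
n(m) = 3*m
U(y) = 2*I (U(y) = √(3*0 - 4) = √(0 - 4) = √(-4) = 2*I)
C = 17/8 (C = -17/(-8) = -17*(-⅛) = 17/8 ≈ 2.1250)
O(d) = -d/7 - 2*I*d/7 (O(d) = -(d + d*(2*I))/7 = -(d + 2*I*d)/7 = -d/7 - 2*I*d/7)
G = 49821 (G = -3 + (7803 + 42021) = -3 + 49824 = 49821)
O(C)/G = -⅐*17/8*(1 + 2*I)/49821 = (-17/56 - 17*I/28)*(1/49821) = -17/2789976 - 17*I/1394988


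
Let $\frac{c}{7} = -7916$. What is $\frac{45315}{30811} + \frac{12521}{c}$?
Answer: $\frac{2125210249}{1707299132} \approx 1.2448$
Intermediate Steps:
$c = -55412$ ($c = 7 \left(-7916\right) = -55412$)
$\frac{45315}{30811} + \frac{12521}{c} = \frac{45315}{30811} + \frac{12521}{-55412} = 45315 \cdot \frac{1}{30811} + 12521 \left(- \frac{1}{55412}\right) = \frac{45315}{30811} - \frac{12521}{55412} = \frac{2125210249}{1707299132}$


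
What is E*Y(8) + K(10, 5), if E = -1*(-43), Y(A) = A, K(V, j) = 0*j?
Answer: 344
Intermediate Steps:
K(V, j) = 0
E = 43
E*Y(8) + K(10, 5) = 43*8 + 0 = 344 + 0 = 344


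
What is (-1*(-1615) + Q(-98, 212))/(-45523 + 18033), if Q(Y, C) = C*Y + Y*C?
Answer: 39937/27490 ≈ 1.4528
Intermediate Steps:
Q(Y, C) = 2*C*Y (Q(Y, C) = C*Y + C*Y = 2*C*Y)
(-1*(-1615) + Q(-98, 212))/(-45523 + 18033) = (-1*(-1615) + 2*212*(-98))/(-45523 + 18033) = (1615 - 41552)/(-27490) = -39937*(-1/27490) = 39937/27490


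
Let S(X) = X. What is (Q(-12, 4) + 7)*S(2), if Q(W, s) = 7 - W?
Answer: 52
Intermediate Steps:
(Q(-12, 4) + 7)*S(2) = ((7 - 1*(-12)) + 7)*2 = ((7 + 12) + 7)*2 = (19 + 7)*2 = 26*2 = 52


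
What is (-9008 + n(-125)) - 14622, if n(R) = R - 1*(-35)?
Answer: -23720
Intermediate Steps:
n(R) = 35 + R (n(R) = R + 35 = 35 + R)
(-9008 + n(-125)) - 14622 = (-9008 + (35 - 125)) - 14622 = (-9008 - 90) - 14622 = -9098 - 14622 = -23720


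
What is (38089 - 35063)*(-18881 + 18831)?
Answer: -151300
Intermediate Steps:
(38089 - 35063)*(-18881 + 18831) = 3026*(-50) = -151300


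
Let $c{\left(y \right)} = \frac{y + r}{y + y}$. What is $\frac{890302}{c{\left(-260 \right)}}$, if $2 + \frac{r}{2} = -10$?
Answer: $\frac{115739260}{71} \approx 1.6301 \cdot 10^{6}$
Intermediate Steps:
$r = -24$ ($r = -4 + 2 \left(-10\right) = -4 - 20 = -24$)
$c{\left(y \right)} = \frac{-24 + y}{2 y}$ ($c{\left(y \right)} = \frac{y - 24}{y + y} = \frac{-24 + y}{2 y}$)
$\frac{890302}{c{\left(-260 \right)}} = \frac{890302}{\frac{1}{2} \frac{1}{-260} \left(-24 - 260\right)} = \frac{890302}{\frac{1}{2} \left(- \frac{1}{260}\right) \left(-284\right)} = \frac{890302}{\frac{71}{130}} = 890302 \cdot \frac{130}{71} = \frac{115739260}{71}$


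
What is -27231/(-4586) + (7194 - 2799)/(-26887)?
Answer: 712004427/123303782 ≈ 5.7744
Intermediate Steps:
-27231/(-4586) + (7194 - 2799)/(-26887) = -27231*(-1/4586) + 4395*(-1/26887) = 27231/4586 - 4395/26887 = 712004427/123303782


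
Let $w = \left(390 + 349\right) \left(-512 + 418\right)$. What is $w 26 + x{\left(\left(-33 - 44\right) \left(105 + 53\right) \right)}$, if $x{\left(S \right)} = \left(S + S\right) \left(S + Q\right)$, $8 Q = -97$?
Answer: $\frac{589024043}{2} \approx 2.9451 \cdot 10^{8}$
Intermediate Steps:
$Q = - \frac{97}{8}$ ($Q = \frac{1}{8} \left(-97\right) = - \frac{97}{8} \approx -12.125$)
$x{\left(S \right)} = 2 S \left(- \frac{97}{8} + S\right)$ ($x{\left(S \right)} = \left(S + S\right) \left(S - \frac{97}{8}\right) = 2 S \left(- \frac{97}{8} + S\right)$)
$w = -69466$ ($w = 739 \left(-94\right) = -69466$)
$w 26 + x{\left(\left(-33 - 44\right) \left(105 + 53\right) \right)} = \left(-69466\right) 26 + \frac{\left(-33 - 44\right) \left(105 + 53\right) \left(-97 + 8 \left(-33 - 44\right) \left(105 + 53\right)\right)}{4} = -1806116 + \frac{\left(-77\right) 158 \left(-97 + 8 \left(\left(-77\right) 158\right)\right)}{4} = -1806116 + \frac{1}{4} \left(-12166\right) \left(-97 + 8 \left(-12166\right)\right) = -1806116 + \frac{1}{4} \left(-12166\right) \left(-97 - 97328\right) = -1806116 + \frac{1}{4} \left(-12166\right) \left(-97425\right) = -1806116 + \frac{592636275}{2} = \frac{589024043}{2}$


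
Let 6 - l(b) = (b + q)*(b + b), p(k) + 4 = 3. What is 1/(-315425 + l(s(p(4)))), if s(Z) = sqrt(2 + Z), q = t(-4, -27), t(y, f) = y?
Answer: -1/315413 ≈ -3.1704e-6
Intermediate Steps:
p(k) = -1 (p(k) = -4 + 3 = -1)
q = -4
l(b) = 6 - 2*b*(-4 + b) (l(b) = 6 - (b - 4)*(b + b) = 6 - (-4 + b)*2*b = 6 - 2*b*(-4 + b))
1/(-315425 + l(s(p(4)))) = 1/(-315425 + (6 - 2*(sqrt(2 - 1))**2 + 8*sqrt(2 - 1))) = 1/(-315425 + (6 - 2*(sqrt(1))**2 + 8*sqrt(1))) = 1/(-315425 + (6 - 2*1**2 + 8*1)) = 1/(-315425 + (6 - 2*1 + 8)) = 1/(-315425 + (6 - 2 + 8)) = 1/(-315425 + 12) = 1/(-315413) = -1/315413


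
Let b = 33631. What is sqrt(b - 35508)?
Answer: I*sqrt(1877) ≈ 43.324*I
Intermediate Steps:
sqrt(b - 35508) = sqrt(33631 - 35508) = sqrt(-1877) = I*sqrt(1877)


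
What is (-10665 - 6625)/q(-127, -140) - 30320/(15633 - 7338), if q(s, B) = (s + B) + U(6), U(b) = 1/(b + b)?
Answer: 324786328/5313777 ≈ 61.122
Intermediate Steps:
U(b) = 1/(2*b)
q(s, B) = 1/12 + B + s (q(s, B) = (s + B) + (½)/6 = (B + s) + (½)*(⅙) = (B + s) + 1/12 = 1/12 + B + s)
(-10665 - 6625)/q(-127, -140) - 30320/(15633 - 7338) = (-10665 - 6625)/(1/12 - 140 - 127) - 30320/(15633 - 7338) = -17290/(-3203/12) - 30320/8295 = -17290*(-12/3203) - 30320*1/8295 = 207480/3203 - 6064/1659 = 324786328/5313777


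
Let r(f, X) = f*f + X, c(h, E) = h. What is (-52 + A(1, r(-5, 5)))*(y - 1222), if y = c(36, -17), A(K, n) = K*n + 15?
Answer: 8302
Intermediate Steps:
r(f, X) = X + f² (r(f, X) = f² + X = X + f²)
A(K, n) = 15 + K*n
y = 36
(-52 + A(1, r(-5, 5)))*(y - 1222) = (-52 + (15 + 1*(5 + (-5)²)))*(36 - 1222) = (-52 + (15 + 1*(5 + 25)))*(-1186) = (-52 + (15 + 1*30))*(-1186) = (-52 + (15 + 30))*(-1186) = (-52 + 45)*(-1186) = -7*(-1186) = 8302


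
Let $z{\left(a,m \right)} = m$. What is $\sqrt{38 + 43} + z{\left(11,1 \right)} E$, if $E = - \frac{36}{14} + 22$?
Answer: $\frac{199}{7} \approx 28.429$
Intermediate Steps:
$E = \frac{136}{7}$ ($E = \left(-36\right) \frac{1}{14} + 22 = - \frac{18}{7} + 22 = \frac{136}{7} \approx 19.429$)
$\sqrt{38 + 43} + z{\left(11,1 \right)} E = \sqrt{38 + 43} + 1 \cdot \frac{136}{7} = \sqrt{81} + \frac{136}{7} = 9 + \frac{136}{7} = \frac{199}{7}$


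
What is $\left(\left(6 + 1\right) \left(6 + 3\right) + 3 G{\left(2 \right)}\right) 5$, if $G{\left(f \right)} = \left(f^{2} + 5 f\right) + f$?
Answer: $555$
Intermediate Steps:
$G{\left(f \right)} = f^{2} + 6 f$
$\left(\left(6 + 1\right) \left(6 + 3\right) + 3 G{\left(2 \right)}\right) 5 = \left(\left(6 + 1\right) \left(6 + 3\right) + 3 \cdot 2 \left(6 + 2\right)\right) 5 = \left(7 \cdot 9 + 3 \cdot 2 \cdot 8\right) 5 = \left(63 + 3 \cdot 16\right) 5 = \left(63 + 48\right) 5 = 111 \cdot 5 = 555$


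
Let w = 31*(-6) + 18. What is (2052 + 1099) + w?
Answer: 2983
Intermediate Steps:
w = -168 (w = -186 + 18 = -168)
(2052 + 1099) + w = (2052 + 1099) - 168 = 3151 - 168 = 2983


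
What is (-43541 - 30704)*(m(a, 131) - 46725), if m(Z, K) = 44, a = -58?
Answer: 3465830845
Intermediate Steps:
(-43541 - 30704)*(m(a, 131) - 46725) = (-43541 - 30704)*(44 - 46725) = -74245*(-46681) = 3465830845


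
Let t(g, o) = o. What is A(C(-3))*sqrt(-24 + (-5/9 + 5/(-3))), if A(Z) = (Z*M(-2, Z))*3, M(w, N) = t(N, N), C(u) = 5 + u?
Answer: 8*I*sqrt(59) ≈ 61.449*I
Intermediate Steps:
M(w, N) = N
A(Z) = 3*Z**2 (A(Z) = (Z*Z)*3 = Z**2*3 = 3*Z**2)
A(C(-3))*sqrt(-24 + (-5/9 + 5/(-3))) = (3*(5 - 3)**2)*sqrt(-24 + (-5/9 + 5/(-3))) = (3*2**2)*sqrt(-24 + (-5*1/9 + 5*(-1/3))) = (3*4)*sqrt(-24 + (-5/9 - 5/3)) = 12*sqrt(-24 - 20/9) = 12*sqrt(-236/9) = 12*(2*I*sqrt(59)/3) = 8*I*sqrt(59)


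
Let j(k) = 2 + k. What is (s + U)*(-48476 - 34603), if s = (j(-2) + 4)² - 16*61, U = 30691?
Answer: -2470021749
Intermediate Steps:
s = -960 (s = ((2 - 2) + 4)² - 16*61 = (0 + 4)² - 976 = 4² - 976 = 16 - 976 = -960)
(s + U)*(-48476 - 34603) = (-960 + 30691)*(-48476 - 34603) = 29731*(-83079) = -2470021749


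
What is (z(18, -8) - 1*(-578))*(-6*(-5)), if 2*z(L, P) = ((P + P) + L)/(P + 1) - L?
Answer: 119460/7 ≈ 17066.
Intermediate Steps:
z(L, P) = -L/2 + (L + 2*P)/(2*(1 + P)) (z(L, P) = (((P + P) + L)/(P + 1) - L)/2 = ((2*P + L)/(1 + P) - L)/2 = ((L + 2*P)/(1 + P) - L)/2 = (-L + (L + 2*P)/(1 + P))/2 = -L/2 + (L + 2*P)/(2*(1 + P)))
(z(18, -8) - 1*(-578))*(-6*(-5)) = ((1/2)*(-8)*(2 - 1*18)/(1 - 8) - 1*(-578))*(-6*(-5)) = ((1/2)*(-8)*(2 - 18)/(-7) + 578)*30 = ((1/2)*(-8)*(-1/7)*(-16) + 578)*30 = (-64/7 + 578)*30 = (3982/7)*30 = 119460/7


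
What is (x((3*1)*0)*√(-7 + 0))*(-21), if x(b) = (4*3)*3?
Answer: -756*I*√7 ≈ -2000.2*I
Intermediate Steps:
x(b) = 36 (x(b) = 12*3 = 36)
(x((3*1)*0)*√(-7 + 0))*(-21) = (36*√(-7 + 0))*(-21) = (36*√(-7))*(-21) = (36*(I*√7))*(-21) = (36*I*√7)*(-21) = -756*I*√7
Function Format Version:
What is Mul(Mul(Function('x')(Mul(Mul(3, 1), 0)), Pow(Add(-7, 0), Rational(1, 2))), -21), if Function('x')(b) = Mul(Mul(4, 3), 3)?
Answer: Mul(-756, I, Pow(7, Rational(1, 2))) ≈ Mul(-2000.2, I)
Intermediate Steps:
Function('x')(b) = 36 (Function('x')(b) = Mul(12, 3) = 36)
Mul(Mul(Function('x')(Mul(Mul(3, 1), 0)), Pow(Add(-7, 0), Rational(1, 2))), -21) = Mul(Mul(36, Pow(Add(-7, 0), Rational(1, 2))), -21) = Mul(Mul(36, Pow(-7, Rational(1, 2))), -21) = Mul(Mul(36, Mul(I, Pow(7, Rational(1, 2)))), -21) = Mul(Mul(36, I, Pow(7, Rational(1, 2))), -21) = Mul(-756, I, Pow(7, Rational(1, 2)))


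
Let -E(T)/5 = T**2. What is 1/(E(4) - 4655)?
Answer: -1/4735 ≈ -0.00021119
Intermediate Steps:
E(T) = -5*T**2
1/(E(4) - 4655) = 1/(-5*4**2 - 4655) = 1/(-5*16 - 4655) = 1/(-80 - 4655) = 1/(-4735) = -1/4735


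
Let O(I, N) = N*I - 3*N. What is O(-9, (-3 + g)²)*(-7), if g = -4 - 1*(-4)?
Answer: 756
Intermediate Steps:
g = 0 (g = -4 + 4 = 0)
O(I, N) = -3*N + I*N (O(I, N) = I*N - 3*N = -3*N + I*N)
O(-9, (-3 + g)²)*(-7) = ((-3 + 0)²*(-3 - 9))*(-7) = ((-3)²*(-12))*(-7) = (9*(-12))*(-7) = -108*(-7) = 756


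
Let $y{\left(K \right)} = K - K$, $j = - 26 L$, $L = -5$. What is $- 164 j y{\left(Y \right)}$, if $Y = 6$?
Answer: $0$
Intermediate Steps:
$j = 130$ ($j = \left(-26\right) \left(-5\right) = 130$)
$y{\left(K \right)} = 0$
$- 164 j y{\left(Y \right)} = \left(-164\right) 130 \cdot 0 = \left(-21320\right) 0 = 0$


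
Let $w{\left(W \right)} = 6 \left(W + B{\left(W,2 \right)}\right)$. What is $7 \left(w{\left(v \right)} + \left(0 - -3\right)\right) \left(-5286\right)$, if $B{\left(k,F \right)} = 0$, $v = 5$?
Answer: $-1221066$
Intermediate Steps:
$w{\left(W \right)} = 6 W$ ($w{\left(W \right)} = 6 \left(W + 0\right) = 6 W$)
$7 \left(w{\left(v \right)} + \left(0 - -3\right)\right) \left(-5286\right) = 7 \left(6 \cdot 5 + \left(0 - -3\right)\right) \left(-5286\right) = 7 \left(30 + \left(0 + 3\right)\right) \left(-5286\right) = 7 \left(30 + 3\right) \left(-5286\right) = 7 \cdot 33 \left(-5286\right) = 231 \left(-5286\right) = -1221066$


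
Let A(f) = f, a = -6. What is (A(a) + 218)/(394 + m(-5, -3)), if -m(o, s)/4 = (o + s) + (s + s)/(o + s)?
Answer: 212/423 ≈ 0.50118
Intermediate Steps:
m(o, s) = -4*o - 4*s - 8*s/(o + s) (m(o, s) = -4*((o + s) + (s + s)/(o + s)) = -4*((o + s) + (2*s)/(o + s)) = -4*((o + s) + 2*s/(o + s)) = -4*(o + s + 2*s/(o + s)) = -4*o - 4*s - 8*s/(o + s))
(A(a) + 218)/(394 + m(-5, -3)) = (-6 + 218)/(394 + 4*(-1*(-5)**2 - 1*(-3)**2 - 2*(-3) - 2*(-5)*(-3))/(-5 - 3)) = 212/(394 + 4*(-1*25 - 1*9 + 6 - 30)/(-8)) = 212/(394 + 4*(-1/8)*(-25 - 9 + 6 - 30)) = 212/(394 + 4*(-1/8)*(-58)) = 212/(394 + 29) = 212/423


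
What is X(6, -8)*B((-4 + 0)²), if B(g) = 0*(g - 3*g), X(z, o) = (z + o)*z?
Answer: 0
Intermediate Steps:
X(z, o) = z*(o + z) (X(z, o) = (o + z)*z = z*(o + z))
B(g) = 0 (B(g) = 0*(-2*g) = 0)
X(6, -8)*B((-4 + 0)²) = (6*(-8 + 6))*0 = (6*(-2))*0 = -12*0 = 0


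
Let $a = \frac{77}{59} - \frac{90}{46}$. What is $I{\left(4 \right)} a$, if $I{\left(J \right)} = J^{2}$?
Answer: $- \frac{14144}{1357} \approx -10.423$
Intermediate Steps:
$a = - \frac{884}{1357}$ ($a = 77 \cdot \frac{1}{59} - \frac{45}{23} = \frac{77}{59} - \frac{45}{23} = - \frac{884}{1357} \approx -0.65144$)
$I{\left(4 \right)} a = 4^{2} \left(- \frac{884}{1357}\right) = 16 \left(- \frac{884}{1357}\right) = - \frac{14144}{1357}$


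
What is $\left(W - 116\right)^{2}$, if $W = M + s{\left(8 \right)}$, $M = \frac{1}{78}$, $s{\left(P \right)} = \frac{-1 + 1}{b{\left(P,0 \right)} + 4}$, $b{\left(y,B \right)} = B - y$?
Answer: $\frac{81848209}{6084} \approx 13453.0$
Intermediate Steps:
$s{\left(P \right)} = 0$ ($s{\left(P \right)} = \frac{-1 + 1}{\left(0 - P\right) + 4} = \frac{0}{- P + 4} = \frac{0}{4 - P} = 0$)
$M = \frac{1}{78} \approx 0.012821$
$W = \frac{1}{78}$ ($W = \frac{1}{78} + 0 = \frac{1}{78} \approx 0.012821$)
$\left(W - 116\right)^{2} = \left(\frac{1}{78} - 116\right)^{2} = \left(- \frac{9047}{78}\right)^{2} = \frac{81848209}{6084}$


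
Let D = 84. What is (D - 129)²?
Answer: 2025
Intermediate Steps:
(D - 129)² = (84 - 129)² = (-45)² = 2025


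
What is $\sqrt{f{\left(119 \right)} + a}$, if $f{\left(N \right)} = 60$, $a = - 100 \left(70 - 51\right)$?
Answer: $4 i \sqrt{115} \approx 42.895 i$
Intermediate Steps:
$a = -1900$ ($a = \left(-100\right) 19 = -1900$)
$\sqrt{f{\left(119 \right)} + a} = \sqrt{60 - 1900} = \sqrt{-1840} = 4 i \sqrt{115}$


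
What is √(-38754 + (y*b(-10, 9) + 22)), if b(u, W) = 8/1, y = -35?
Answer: 2*I*√9753 ≈ 197.51*I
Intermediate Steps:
b(u, W) = 8 (b(u, W) = 8*1 = 8)
√(-38754 + (y*b(-10, 9) + 22)) = √(-38754 + (-35*8 + 22)) = √(-38754 + (-280 + 22)) = √(-38754 - 258) = √(-39012) = 2*I*√9753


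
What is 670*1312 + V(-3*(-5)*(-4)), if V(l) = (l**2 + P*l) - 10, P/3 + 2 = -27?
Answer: 887850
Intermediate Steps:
P = -87 (P = -6 + 3*(-27) = -6 - 81 = -87)
V(l) = -10 + l**2 - 87*l (V(l) = (l**2 - 87*l) - 10 = -10 + l**2 - 87*l)
670*1312 + V(-3*(-5)*(-4)) = 670*1312 + (-10 + (-3*(-5)*(-4))**2 - 87*(-3*(-5))*(-4)) = 879040 + (-10 + (15*(-4))**2 - 1305*(-4)) = 879040 + (-10 + (-60)**2 - 87*(-60)) = 879040 + (-10 + 3600 + 5220) = 879040 + 8810 = 887850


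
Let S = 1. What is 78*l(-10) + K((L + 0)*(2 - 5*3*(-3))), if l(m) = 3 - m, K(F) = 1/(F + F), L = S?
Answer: 95317/94 ≈ 1014.0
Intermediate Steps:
L = 1
K(F) = 1/(2*F)
78*l(-10) + K((L + 0)*(2 - 5*3*(-3))) = 78*(3 - 1*(-10)) + 1/(2*(((1 + 0)*(2 - 5*3*(-3))))) = 78*(3 + 10) + 1/(2*((1*(2 - 15*(-3))))) = 78*13 + 1/(2*((1*(2 + 45)))) = 1014 + 1/(2*((1*47))) = 1014 + (½)/47 = 1014 + (½)*(1/47) = 1014 + 1/94 = 95317/94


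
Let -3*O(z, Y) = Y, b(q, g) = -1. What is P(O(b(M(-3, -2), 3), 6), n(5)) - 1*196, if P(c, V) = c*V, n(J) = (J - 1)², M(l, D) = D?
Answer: -228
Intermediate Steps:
O(z, Y) = -Y/3
n(J) = (-1 + J)²
P(c, V) = V*c
P(O(b(M(-3, -2), 3), 6), n(5)) - 1*196 = (-1 + 5)²*(-⅓*6) - 1*196 = 4²*(-2) - 196 = 16*(-2) - 196 = -32 - 196 = -228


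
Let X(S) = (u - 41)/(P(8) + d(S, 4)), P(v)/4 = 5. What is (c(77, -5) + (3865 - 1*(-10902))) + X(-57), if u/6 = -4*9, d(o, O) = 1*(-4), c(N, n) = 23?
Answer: 236383/16 ≈ 14774.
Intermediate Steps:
d(o, O) = -4
P(v) = 20 (P(v) = 4*5 = 20)
u = -216 (u = 6*(-4*9) = 6*(-36) = -216)
X(S) = -257/16 (X(S) = (-216 - 41)/(20 - 4) = -257/16)
(c(77, -5) + (3865 - 1*(-10902))) + X(-57) = (23 + (3865 - 1*(-10902))) - 257/16 = (23 + (3865 + 10902)) - 257/16 = (23 + 14767) - 257/16 = 14790 - 257/16 = 236383/16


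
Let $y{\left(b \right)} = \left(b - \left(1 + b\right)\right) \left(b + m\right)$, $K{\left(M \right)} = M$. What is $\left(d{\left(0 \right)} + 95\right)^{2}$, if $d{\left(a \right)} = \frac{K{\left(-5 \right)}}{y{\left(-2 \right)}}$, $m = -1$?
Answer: $\frac{78400}{9} \approx 8711.1$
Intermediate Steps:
$y{\left(b \right)} = 1 - b$ ($y{\left(b \right)} = \left(b - \left(1 + b\right)\right) \left(b - 1\right) = - (-1 + b) = 1 - b$)
$d{\left(a \right)} = - \frac{5}{3}$ ($d{\left(a \right)} = - \frac{5}{1 - -2} = - \frac{5}{1 + 2} = - \frac{5}{3}$)
$\left(d{\left(0 \right)} + 95\right)^{2} = \left(- \frac{5}{3} + 95\right)^{2} = \left(\frac{280}{3}\right)^{2} = \frac{78400}{9}$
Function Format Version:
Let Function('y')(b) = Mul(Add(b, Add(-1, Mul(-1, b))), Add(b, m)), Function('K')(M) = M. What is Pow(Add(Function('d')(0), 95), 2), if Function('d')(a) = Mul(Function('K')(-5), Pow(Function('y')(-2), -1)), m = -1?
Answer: Rational(78400, 9) ≈ 8711.1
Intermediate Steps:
Function('y')(b) = Add(1, Mul(-1, b)) (Function('y')(b) = Mul(Add(b, Add(-1, Mul(-1, b))), Add(b, -1)) = Mul(-1, Add(-1, b)) = Add(1, Mul(-1, b)))
Function('d')(a) = Rational(-5, 3) (Function('d')(a) = Mul(-5, Pow(Add(1, Mul(-1, -2)), -1)) = Mul(-5, Pow(Add(1, 2), -1)) = Mul(-5, Pow(3, -1)) = Mul(-5, Rational(1, 3)) = Rational(-5, 3))
Pow(Add(Function('d')(0), 95), 2) = Pow(Add(Rational(-5, 3), 95), 2) = Pow(Rational(280, 3), 2) = Rational(78400, 9)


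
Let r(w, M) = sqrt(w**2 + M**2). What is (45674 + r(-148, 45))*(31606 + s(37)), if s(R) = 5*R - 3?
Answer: 1451885112 + 31788*sqrt(23929) ≈ 1.4568e+9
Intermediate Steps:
s(R) = -3 + 5*R
r(w, M) = sqrt(M**2 + w**2)
(45674 + r(-148, 45))*(31606 + s(37)) = (45674 + sqrt(45**2 + (-148)**2))*(31606 + (-3 + 5*37)) = (45674 + sqrt(2025 + 21904))*(31606 + (-3 + 185)) = (45674 + sqrt(23929))*(31606 + 182) = (45674 + sqrt(23929))*31788 = 1451885112 + 31788*sqrt(23929)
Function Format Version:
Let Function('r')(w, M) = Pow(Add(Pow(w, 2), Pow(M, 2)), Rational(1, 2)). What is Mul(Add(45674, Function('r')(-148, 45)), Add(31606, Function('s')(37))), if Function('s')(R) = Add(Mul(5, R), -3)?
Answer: Add(1451885112, Mul(31788, Pow(23929, Rational(1, 2)))) ≈ 1.4568e+9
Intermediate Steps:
Function('s')(R) = Add(-3, Mul(5, R))
Function('r')(w, M) = Pow(Add(Pow(M, 2), Pow(w, 2)), Rational(1, 2))
Mul(Add(45674, Function('r')(-148, 45)), Add(31606, Function('s')(37))) = Mul(Add(45674, Pow(Add(Pow(45, 2), Pow(-148, 2)), Rational(1, 2))), Add(31606, Add(-3, Mul(5, 37)))) = Mul(Add(45674, Pow(Add(2025, 21904), Rational(1, 2))), Add(31606, Add(-3, 185))) = Mul(Add(45674, Pow(23929, Rational(1, 2))), Add(31606, 182)) = Mul(Add(45674, Pow(23929, Rational(1, 2))), 31788) = Add(1451885112, Mul(31788, Pow(23929, Rational(1, 2))))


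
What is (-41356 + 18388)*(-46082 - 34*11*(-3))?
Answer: 1032641280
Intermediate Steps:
(-41356 + 18388)*(-46082 - 34*11*(-3)) = -22968*(-46082 - 374*(-3)) = -22968*(-46082 + 1122) = -22968*(-44960) = 1032641280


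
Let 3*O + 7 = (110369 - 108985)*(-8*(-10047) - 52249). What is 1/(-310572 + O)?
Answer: 3/37996045 ≈ 7.8956e-8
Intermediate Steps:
O = 38927761/3 (O = -7/3 + ((110369 - 108985)*(-8*(-10047) - 52249))/3 = -7/3 + (1384*(80376 - 52249))/3 = -7/3 + (1384*28127)/3 = -7/3 + (⅓)*38927768 = -7/3 + 38927768/3 = 38927761/3 ≈ 1.2976e+7)
1/(-310572 + O) = 1/(-310572 + 38927761/3) = 1/(37996045/3) = 3/37996045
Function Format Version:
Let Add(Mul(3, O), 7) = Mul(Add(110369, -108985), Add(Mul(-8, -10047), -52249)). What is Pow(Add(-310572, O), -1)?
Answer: Rational(3, 37996045) ≈ 7.8956e-8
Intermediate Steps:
O = Rational(38927761, 3) (O = Add(Rational(-7, 3), Mul(Rational(1, 3), Mul(Add(110369, -108985), Add(Mul(-8, -10047), -52249)))) = Add(Rational(-7, 3), Mul(Rational(1, 3), Mul(1384, Add(80376, -52249)))) = Add(Rational(-7, 3), Mul(Rational(1, 3), Mul(1384, 28127))) = Add(Rational(-7, 3), Mul(Rational(1, 3), 38927768)) = Add(Rational(-7, 3), Rational(38927768, 3)) = Rational(38927761, 3) ≈ 1.2976e+7)
Pow(Add(-310572, O), -1) = Pow(Add(-310572, Rational(38927761, 3)), -1) = Pow(Rational(37996045, 3), -1) = Rational(3, 37996045)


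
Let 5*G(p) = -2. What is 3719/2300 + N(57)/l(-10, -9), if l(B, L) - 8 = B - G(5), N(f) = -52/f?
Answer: 286733/131100 ≈ 2.1871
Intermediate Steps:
G(p) = -⅖ (G(p) = (⅕)*(-2) = -⅖)
l(B, L) = 42/5 + B (l(B, L) = 8 + (B - 1*(-⅖)) = 8 + (B + ⅖) = 8 + (⅖ + B) = 42/5 + B)
3719/2300 + N(57)/l(-10, -9) = 3719/2300 + (-52/57)/(42/5 - 10) = 3719*(1/2300) + (-52*1/57)/(-8/5) = 3719/2300 - 52/57*(-5/8) = 3719/2300 + 65/114 = 286733/131100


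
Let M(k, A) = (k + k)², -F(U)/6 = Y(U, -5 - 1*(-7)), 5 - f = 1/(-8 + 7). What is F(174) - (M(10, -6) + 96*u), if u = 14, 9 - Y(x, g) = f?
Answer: -1762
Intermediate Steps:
f = 6 (f = 5 - 1/(-8 + 7) = 5 - 1/(-1) = 5 - 1*(-1) = 5 + 1 = 6)
Y(x, g) = 3 (Y(x, g) = 9 - 1*6 = 9 - 6 = 3)
F(U) = -18 (F(U) = -6*3 = -18)
M(k, A) = 4*k² (M(k, A) = (2*k)² = 4*k²)
F(174) - (M(10, -6) + 96*u) = -18 - (4*10² + 96*14) = -18 - (4*100 + 1344) = -18 - (400 + 1344) = -18 - 1*1744 = -18 - 1744 = -1762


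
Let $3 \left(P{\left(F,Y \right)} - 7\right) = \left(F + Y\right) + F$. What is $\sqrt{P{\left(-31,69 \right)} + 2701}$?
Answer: $\frac{\sqrt{24393}}{3} \approx 52.061$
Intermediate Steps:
$P{\left(F,Y \right)} = 7 + \frac{Y}{3} + \frac{2 F}{3}$ ($P{\left(F,Y \right)} = 7 + \frac{\left(F + Y\right) + F}{3} = 7 + \frac{Y + 2 F}{3} = 7 + \left(\frac{Y}{3} + \frac{2 F}{3}\right) = 7 + \frac{Y}{3} + \frac{2 F}{3}$)
$\sqrt{P{\left(-31,69 \right)} + 2701} = \sqrt{\left(7 + \frac{1}{3} \cdot 69 + \frac{2}{3} \left(-31\right)\right) + 2701} = \sqrt{\left(7 + 23 - \frac{62}{3}\right) + 2701} = \sqrt{\frac{28}{3} + 2701} = \sqrt{\frac{8131}{3}} = \frac{\sqrt{24393}}{3}$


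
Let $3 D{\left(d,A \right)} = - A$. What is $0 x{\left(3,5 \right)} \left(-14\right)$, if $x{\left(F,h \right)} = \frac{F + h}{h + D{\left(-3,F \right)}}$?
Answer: $0$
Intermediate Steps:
$D{\left(d,A \right)} = - \frac{A}{3}$ ($D{\left(d,A \right)} = \frac{\left(-1\right) A}{3} = - \frac{A}{3}$)
$x{\left(F,h \right)} = \frac{F + h}{h - \frac{F}{3}}$
$0 x{\left(3,5 \right)} \left(-14\right) = 0 \frac{3 \left(3 + 5\right)}{\left(-1\right) 3 + 3 \cdot 5} \left(-14\right) = 0 \cdot 3 \frac{1}{-3 + 15} \cdot 8 \left(-14\right) = 0 \cdot 3 \cdot \frac{1}{12} \cdot 8 \left(-14\right) = 0 \cdot 2 \left(-14\right) = 0 \left(-14\right) = 0$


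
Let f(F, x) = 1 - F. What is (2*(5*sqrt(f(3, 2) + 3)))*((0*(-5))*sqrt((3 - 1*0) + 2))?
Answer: 0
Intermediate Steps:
(2*(5*sqrt(f(3, 2) + 3)))*((0*(-5))*sqrt((3 - 1*0) + 2)) = (2*(5*sqrt((1 - 1*3) + 3)))*((0*(-5))*sqrt((3 - 1*0) + 2)) = (2*(5*sqrt((1 - 3) + 3)))*(0*sqrt((3 + 0) + 2)) = (2*(5*sqrt(-2 + 3)))*(0*sqrt(3 + 2)) = (2*(5*sqrt(1)))*(0*sqrt(5)) = (2*(5*1))*0 = (2*5)*0 = 10*0 = 0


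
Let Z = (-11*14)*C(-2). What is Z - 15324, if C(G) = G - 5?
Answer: -14246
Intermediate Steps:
C(G) = -5 + G
Z = 1078 (Z = (-11*14)*(-5 - 2) = -154*(-7) = 1078)
Z - 15324 = 1078 - 15324 = -14246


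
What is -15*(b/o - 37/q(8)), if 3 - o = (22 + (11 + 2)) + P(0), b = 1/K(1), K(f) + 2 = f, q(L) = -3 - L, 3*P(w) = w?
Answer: -17925/352 ≈ -50.923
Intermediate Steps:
P(w) = w/3
K(f) = -2 + f
b = -1 (b = 1/(-2 + 1) = 1/(-1) = -1)
o = -32 (o = 3 - ((22 + (11 + 2)) + (1/3)*0) = 3 - ((22 + 13) + 0) = 3 - (35 + 0) = 3 - 1*35 = 3 - 35 = -32)
-15*(b/o - 37/q(8)) = -15*(-1/(-32) - 37/(-3 - 1*8)) = -15*(-1*(-1/32) - 37/(-3 - 8)) = -15*(1/32 - 37/(-11)) = -15*(1/32 - 37*(-1/11)) = -15*(1/32 + 37/11) = -15*1195/352 = -17925/352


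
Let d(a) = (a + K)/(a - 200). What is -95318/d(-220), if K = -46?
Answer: -2859540/19 ≈ -1.5050e+5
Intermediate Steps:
d(a) = (-46 + a)/(-200 + a) (d(a) = (a - 46)/(a - 200) = (-46 + a)/(-200 + a))
-95318/d(-220) = -95318*(-200 - 220)/(-46 - 220) = -95318/(-266/(-420)) = -95318/((-1/420*(-266))) = -95318/19/30 = -95318*30/19 = -2859540/19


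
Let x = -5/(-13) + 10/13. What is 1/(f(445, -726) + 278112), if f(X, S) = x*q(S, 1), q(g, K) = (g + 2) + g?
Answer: 13/3593706 ≈ 3.6174e-6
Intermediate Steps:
q(g, K) = 2 + 2*g (q(g, K) = (2 + g) + g = 2 + 2*g)
x = 15/13 (x = -5*(-1/13) + 10*(1/13) = 5/13 + 10/13 = 15/13 ≈ 1.1538)
f(X, S) = 30/13 + 30*S/13 (f(X, S) = 15*(2 + 2*S)/13 = 30/13 + 30*S/13)
1/(f(445, -726) + 278112) = 1/((30/13 + (30/13)*(-726)) + 278112) = 1/((30/13 - 21780/13) + 278112) = 1/(-21750/13 + 278112) = 1/(3593706/13) = 13/3593706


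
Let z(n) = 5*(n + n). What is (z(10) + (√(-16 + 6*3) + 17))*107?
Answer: 12519 + 107*√2 ≈ 12670.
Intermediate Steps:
z(n) = 10*n (z(n) = 5*(2*n) = 10*n)
(z(10) + (√(-16 + 6*3) + 17))*107 = (10*10 + (√(-16 + 6*3) + 17))*107 = (100 + (√(-16 + 18) + 17))*107 = (100 + (√2 + 17))*107 = (100 + (17 + √2))*107 = (117 + √2)*107 = 12519 + 107*√2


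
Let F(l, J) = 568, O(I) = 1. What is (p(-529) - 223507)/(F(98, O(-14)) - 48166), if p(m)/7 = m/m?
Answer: 37250/7933 ≈ 4.6956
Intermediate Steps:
p(m) = 7 (p(m) = 7*(m/m) = 7*1 = 7)
(p(-529) - 223507)/(F(98, O(-14)) - 48166) = (7 - 223507)/(568 - 48166) = -223500/(-47598) = -223500*(-1/47598) = 37250/7933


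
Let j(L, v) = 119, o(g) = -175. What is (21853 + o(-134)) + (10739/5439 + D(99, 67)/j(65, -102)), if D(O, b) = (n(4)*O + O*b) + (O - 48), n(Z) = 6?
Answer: 2010250483/92463 ≈ 21741.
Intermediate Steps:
D(O, b) = -48 + 7*O + O*b (D(O, b) = (6*O + O*b) + (O - 48) = (6*O + O*b) + (-48 + O) = -48 + 7*O + O*b)
(21853 + o(-134)) + (10739/5439 + D(99, 67)/j(65, -102)) = (21853 - 175) + (10739/5439 + (-48 + 7*99 + 99*67)/119) = 21678 + (10739*(1/5439) + (-48 + 693 + 6633)*(1/119)) = 21678 + (10739/5439 + 7278*(1/119)) = 21678 + (10739/5439 + 7278/119) = 21678 + 5837569/92463 = 2010250483/92463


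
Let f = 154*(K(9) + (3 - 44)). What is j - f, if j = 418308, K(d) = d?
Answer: 423236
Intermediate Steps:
f = -4928 (f = 154*(9 + (3 - 44)) = 154*(9 - 41) = 154*(-32) = -4928)
j - f = 418308 - 1*(-4928) = 418308 + 4928 = 423236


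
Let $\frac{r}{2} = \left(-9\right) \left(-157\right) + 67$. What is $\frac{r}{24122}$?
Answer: $\frac{1480}{12061} \approx 0.12271$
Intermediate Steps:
$r = 2960$ ($r = 2 \left(\left(-9\right) \left(-157\right) + 67\right) = 2 \left(1413 + 67\right) = 2 \cdot 1480 = 2960$)
$\frac{r}{24122} = \frac{2960}{24122} = 2960 \cdot \frac{1}{24122} = \frac{1480}{12061}$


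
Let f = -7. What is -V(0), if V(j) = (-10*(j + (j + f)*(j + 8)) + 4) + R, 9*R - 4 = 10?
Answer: -5090/9 ≈ -565.56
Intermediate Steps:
R = 14/9 (R = 4/9 + (⅑)*10 = 4/9 + 10/9 = 14/9 ≈ 1.5556)
V(j) = 50/9 - 10*j - 10*(-7 + j)*(8 + j) (V(j) = (-10*(j + (j - 7)*(j + 8)) + 4) + 14/9 = (-10*(j + (-7 + j)*(8 + j)) + 4) + 14/9 = ((-10*j - 10*(-7 + j)*(8 + j)) + 4) + 14/9 = (4 - 10*j - 10*(-7 + j)*(8 + j)) + 14/9 = 50/9 - 10*j - 10*(-7 + j)*(8 + j))
-V(0) = -(5090/9 - 20*0 - 10*0²) = -(5090/9 + 0 - 10*0) = -(5090/9 + 0 + 0) = -1*5090/9 = -5090/9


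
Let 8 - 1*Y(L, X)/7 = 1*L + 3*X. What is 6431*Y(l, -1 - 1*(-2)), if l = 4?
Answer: 45017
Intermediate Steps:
Y(L, X) = 56 - 21*X - 7*L (Y(L, X) = 56 - 7*(1*L + 3*X) = 56 - 7*(L + 3*X) = 56 + (-21*X - 7*L) = 56 - 21*X - 7*L)
6431*Y(l, -1 - 1*(-2)) = 6431*(56 - 21*(-1 - 1*(-2)) - 7*4) = 6431*(56 - 21*(-1 + 2) - 28) = 6431*(56 - 21*1 - 28) = 6431*(56 - 21 - 28) = 6431*7 = 45017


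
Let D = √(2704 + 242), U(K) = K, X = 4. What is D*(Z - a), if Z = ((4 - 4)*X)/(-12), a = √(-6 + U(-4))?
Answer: -2*I*√7365 ≈ -171.64*I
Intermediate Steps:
a = I*√10 (a = √(-6 - 4) = √(-10) = I*√10 ≈ 3.1623*I)
Z = 0 (Z = ((4 - 4)*4)/(-12) = (0*4)*(-1/12) = 0*(-1/12) = 0)
D = √2946 ≈ 54.277
D*(Z - a) = √2946*(0 - I*√10) = √2946*(-I*√10) = -2*I*√7365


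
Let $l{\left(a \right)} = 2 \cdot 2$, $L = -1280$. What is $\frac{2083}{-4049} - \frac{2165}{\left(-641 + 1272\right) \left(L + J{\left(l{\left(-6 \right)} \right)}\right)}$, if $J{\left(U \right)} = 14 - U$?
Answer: $- \frac{332097525}{648949426} \approx -0.51175$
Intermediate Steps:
$l{\left(a \right)} = 4$
$\frac{2083}{-4049} - \frac{2165}{\left(-641 + 1272\right) \left(L + J{\left(l{\left(-6 \right)} \right)}\right)} = \frac{2083}{-4049} - \frac{2165}{\left(-641 + 1272\right) \left(-1280 + \left(14 - 4\right)\right)} = 2083 \left(- \frac{1}{4049}\right) - \frac{2165}{631 \left(-1280 + \left(14 - 4\right)\right)} = - \frac{2083}{4049} - \frac{2165}{631 \left(-1280 + 10\right)} = - \frac{2083}{4049} - \frac{2165}{631 \left(-1270\right)} = - \frac{2083}{4049} - \frac{2165}{-801370} = - \frac{2083}{4049} - - \frac{433}{160274} = - \frac{2083}{4049} + \frac{433}{160274} = - \frac{332097525}{648949426}$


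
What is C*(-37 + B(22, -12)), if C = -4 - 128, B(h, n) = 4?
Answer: 4356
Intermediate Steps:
C = -132
C*(-37 + B(22, -12)) = -132*(-37 + 4) = -132*(-33) = 4356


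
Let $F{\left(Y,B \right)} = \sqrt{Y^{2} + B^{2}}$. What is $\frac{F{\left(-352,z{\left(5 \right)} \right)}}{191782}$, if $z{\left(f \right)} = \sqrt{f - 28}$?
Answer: $\frac{\sqrt{123881}}{191782} \approx 0.0018352$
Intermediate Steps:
$z{\left(f \right)} = \sqrt{-28 + f}$
$F{\left(Y,B \right)} = \sqrt{B^{2} + Y^{2}}$
$\frac{F{\left(-352,z{\left(5 \right)} \right)}}{191782} = \frac{\sqrt{\left(\sqrt{-28 + 5}\right)^{2} + \left(-352\right)^{2}}}{191782} = \sqrt{\left(\sqrt{-23}\right)^{2} + 123904} \cdot \frac{1}{191782} = \sqrt{\left(i \sqrt{23}\right)^{2} + 123904} \cdot \frac{1}{191782} = \sqrt{-23 + 123904} \cdot \frac{1}{191782} = \sqrt{123881} \cdot \frac{1}{191782} = \frac{\sqrt{123881}}{191782}$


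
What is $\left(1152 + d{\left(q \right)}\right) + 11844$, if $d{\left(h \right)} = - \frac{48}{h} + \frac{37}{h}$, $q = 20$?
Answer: $\frac{259909}{20} \approx 12995.0$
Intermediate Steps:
$d{\left(h \right)} = - \frac{11}{h}$
$\left(1152 + d{\left(q \right)}\right) + 11844 = \left(1152 - \frac{11}{20}\right) + 11844 = \frac{23029}{20} + 11844 = \frac{259909}{20}$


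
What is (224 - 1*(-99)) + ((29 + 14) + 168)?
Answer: 534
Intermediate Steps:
(224 - 1*(-99)) + ((29 + 14) + 168) = (224 + 99) + (43 + 168) = 323 + 211 = 534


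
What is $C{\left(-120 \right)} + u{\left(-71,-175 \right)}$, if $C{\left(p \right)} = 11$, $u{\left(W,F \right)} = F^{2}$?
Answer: $30636$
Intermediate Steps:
$C{\left(-120 \right)} + u{\left(-71,-175 \right)} = 11 + \left(-175\right)^{2} = 11 + 30625 = 30636$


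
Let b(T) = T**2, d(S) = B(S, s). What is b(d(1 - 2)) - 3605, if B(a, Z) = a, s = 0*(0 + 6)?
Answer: -3604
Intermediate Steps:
s = 0 (s = 0*6 = 0)
d(S) = S
b(d(1 - 2)) - 3605 = (1 - 2)**2 - 3605 = (-1)**2 - 3605 = 1 - 3605 = -3604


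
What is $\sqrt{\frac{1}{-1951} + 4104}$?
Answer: $\frac{\sqrt{15621467753}}{1951} \approx 64.063$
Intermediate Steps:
$\sqrt{\frac{1}{-1951} + 4104} = \sqrt{- \frac{1}{1951} + 4104} = \sqrt{\frac{8006903}{1951}} = \frac{\sqrt{15621467753}}{1951}$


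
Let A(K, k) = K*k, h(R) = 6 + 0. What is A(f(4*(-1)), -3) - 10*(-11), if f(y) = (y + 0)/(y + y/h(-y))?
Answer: 752/7 ≈ 107.43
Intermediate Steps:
h(R) = 6
f(y) = 6/7 (f(y) = (y + 0)/(y + y/6) = y/(y + y*(⅙)) = y/(y + y/6) = y/((7*y/6)) = y*(6/(7*y)) = 6/7)
A(f(4*(-1)), -3) - 10*(-11) = (6/7)*(-3) - 10*(-11) = -18/7 + 110 = 752/7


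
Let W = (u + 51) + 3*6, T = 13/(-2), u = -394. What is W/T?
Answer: 50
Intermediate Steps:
T = -13/2 (T = 13*(-1/2) = -13/2 ≈ -6.5000)
W = -325 (W = (-394 + 51) + 3*6 = -343 + 18 = -325)
W/T = -325/(-13/2) = -325*(-2/13) = 50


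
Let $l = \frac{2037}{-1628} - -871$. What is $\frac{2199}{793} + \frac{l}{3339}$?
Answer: $\frac{13076375651}{4310662356} \approx 3.0335$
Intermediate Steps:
$l = \frac{1415951}{1628}$ ($l = 2037 \left(- \frac{1}{1628}\right) + 871 = - \frac{2037}{1628} + 871 = \frac{1415951}{1628} \approx 869.75$)
$\frac{2199}{793} + \frac{l}{3339} = \frac{2199}{793} + \frac{1415951}{1628 \cdot 3339} = 2199 \cdot \frac{1}{793} + \frac{1415951}{1628} \cdot \frac{1}{3339} = \frac{2199}{793} + \frac{1415951}{5435892} = \frac{13076375651}{4310662356}$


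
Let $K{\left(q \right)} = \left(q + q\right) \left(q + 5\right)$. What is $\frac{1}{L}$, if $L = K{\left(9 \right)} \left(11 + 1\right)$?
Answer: $\frac{1}{3024} \approx 0.00033069$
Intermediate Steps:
$K{\left(q \right)} = 2 q \left(5 + q\right)$
$L = 3024$ ($L = 2 \cdot 9 \left(5 + 9\right) \left(11 + 1\right) = 2 \cdot 9 \cdot 14 \cdot 12 = 252 \cdot 12 = 3024$)
$\frac{1}{L} = \frac{1}{3024}$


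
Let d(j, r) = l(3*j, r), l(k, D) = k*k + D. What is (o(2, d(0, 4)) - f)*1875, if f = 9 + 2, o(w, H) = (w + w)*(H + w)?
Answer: 24375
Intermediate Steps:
l(k, D) = D + k² (l(k, D) = k² + D = D + k²)
d(j, r) = r + 9*j² (d(j, r) = r + (3*j)² = r + 9*j²)
o(w, H) = 2*w*(H + w) (o(w, H) = (2*w)*(H + w) = 2*w*(H + w))
f = 11
(o(2, d(0, 4)) - f)*1875 = (2*2*((4 + 9*0²) + 2) - 1*11)*1875 = (2*2*((4 + 9*0) + 2) - 11)*1875 = (2*2*((4 + 0) + 2) - 11)*1875 = (2*2*(4 + 2) - 11)*1875 = (2*2*6 - 11)*1875 = (24 - 11)*1875 = 13*1875 = 24375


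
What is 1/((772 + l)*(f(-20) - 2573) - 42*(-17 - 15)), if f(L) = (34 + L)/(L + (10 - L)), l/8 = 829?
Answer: -5/95193912 ≈ -5.2524e-8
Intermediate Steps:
l = 6632 (l = 8*829 = 6632)
f(L) = 17/5 + L/10 (f(L) = (34 + L)/10 = (34 + L)*(⅒) = 17/5 + L/10)
1/((772 + l)*(f(-20) - 2573) - 42*(-17 - 15)) = 1/((772 + 6632)*((17/5 + (⅒)*(-20)) - 2573) - 42*(-17 - 15)) = 1/(7404*((17/5 - 2) - 2573) - 42*(-32)) = 1/(7404*(7/5 - 2573) + 1344) = 1/(7404*(-12858/5) + 1344) = 1/(-95200632/5 + 1344) = 1/(-95193912/5) = -5/95193912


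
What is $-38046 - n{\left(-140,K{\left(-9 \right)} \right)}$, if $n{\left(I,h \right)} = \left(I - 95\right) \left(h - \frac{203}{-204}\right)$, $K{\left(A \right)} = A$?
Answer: $- \frac{8145139}{204} \approx -39927.0$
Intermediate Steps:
$n{\left(I,h \right)} = \left(-95 + I\right) \left(\frac{203}{204} + h\right)$ ($n{\left(I,h \right)} = \left(-95 + I\right) \left(h - - \frac{203}{204}\right) = \left(-95 + I\right) \left(h + \frac{203}{204}\right) = \left(-95 + I\right) \left(\frac{203}{204} + h\right)$)
$-38046 - n{\left(-140,K{\left(-9 \right)} \right)} = -38046 - \left(- \frac{19285}{204} - -855 + \frac{203}{204} \left(-140\right) - -1260\right) = -38046 - \left(- \frac{19285}{204} + 855 - \frac{7105}{51} + 1260\right) = -38046 - \frac{383755}{204} = - \frac{8145139}{204}$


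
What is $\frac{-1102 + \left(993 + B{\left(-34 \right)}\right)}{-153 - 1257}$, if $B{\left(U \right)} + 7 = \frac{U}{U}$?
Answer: $\frac{23}{282} \approx 0.08156$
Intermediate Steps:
$B{\left(U \right)} = -6$ ($B{\left(U \right)} = -7 + \frac{U}{U} = -7 + 1 = -6$)
$\frac{-1102 + \left(993 + B{\left(-34 \right)}\right)}{-153 - 1257} = \frac{-1102 + \left(993 - 6\right)}{-153 - 1257} = \frac{-1102 + 987}{-1410} = \left(-115\right) \left(- \frac{1}{1410}\right) = \frac{23}{282}$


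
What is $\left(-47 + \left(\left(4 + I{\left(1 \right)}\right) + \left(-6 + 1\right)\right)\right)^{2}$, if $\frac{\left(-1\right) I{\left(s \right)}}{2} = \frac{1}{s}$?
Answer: $2500$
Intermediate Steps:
$I{\left(s \right)} = - \frac{2}{s}$
$\left(-47 + \left(\left(4 + I{\left(1 \right)}\right) + \left(-6 + 1\right)\right)\right)^{2} = \left(-47 + \left(\left(4 - \frac{2}{1}\right) + \left(-6 + 1\right)\right)\right)^{2} = \left(-47 + \left(\left(4 - 2\right) - 5\right)\right)^{2} = \left(-47 + \left(2 - 5\right)\right)^{2} = \left(-47 - 3\right)^{2} = \left(-50\right)^{2} = 2500$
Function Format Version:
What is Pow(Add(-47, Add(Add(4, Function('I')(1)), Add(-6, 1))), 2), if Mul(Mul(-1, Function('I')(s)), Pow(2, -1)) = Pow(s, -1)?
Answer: 2500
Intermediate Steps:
Function('I')(s) = Mul(-2, Pow(s, -1))
Pow(Add(-47, Add(Add(4, Function('I')(1)), Add(-6, 1))), 2) = Pow(Add(-47, Add(Add(4, Mul(-2, Pow(1, -1))), Add(-6, 1))), 2) = Pow(Add(-47, Add(Add(4, Mul(-2, 1)), -5)), 2) = Pow(Add(-47, Add(Add(4, -2), -5)), 2) = Pow(Add(-47, Add(2, -5)), 2) = Pow(Add(-47, -3), 2) = Pow(-50, 2) = 2500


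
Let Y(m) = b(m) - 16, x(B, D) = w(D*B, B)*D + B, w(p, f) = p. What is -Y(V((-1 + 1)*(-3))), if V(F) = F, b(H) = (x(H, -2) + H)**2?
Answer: 16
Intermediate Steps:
x(B, D) = B + B*D**2 (x(B, D) = (D*B)*D + B = (B*D)*D + B = B*D**2 + B = B + B*D**2)
b(H) = 36*H**2 (b(H) = (H*(1 + (-2)**2) + H)**2 = (H*(1 + 4) + H)**2 = (H*5 + H)**2 = (5*H + H)**2 = (6*H)**2 = 36*H**2)
Y(m) = -16 + 36*m**2 (Y(m) = 36*m**2 - 16 = -16 + 36*m**2)
-Y(V((-1 + 1)*(-3))) = -(-16 + 36*((-1 + 1)*(-3))**2) = -(-16 + 36*(0*(-3))**2) = -(-16 + 36*0**2) = -(-16 + 36*0) = -(-16 + 0) = -1*(-16) = 16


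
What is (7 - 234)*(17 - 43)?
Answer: 5902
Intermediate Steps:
(7 - 234)*(17 - 43) = -227*(-26) = 5902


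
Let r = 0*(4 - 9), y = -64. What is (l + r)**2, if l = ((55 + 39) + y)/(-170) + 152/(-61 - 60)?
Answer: 8684809/4231249 ≈ 2.0525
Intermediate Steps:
l = -2947/2057 (l = ((55 + 39) - 64)/(-170) + 152/(-61 - 60) = (94 - 64)*(-1/170) + 152/(-121) = 30*(-1/170) + 152*(-1/121) = -3/17 - 152/121 = -2947/2057 ≈ -1.4327)
r = 0 (r = 0*(-5) = 0)
(l + r)**2 = (-2947/2057 + 0)**2 = (-2947/2057)**2 = 8684809/4231249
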